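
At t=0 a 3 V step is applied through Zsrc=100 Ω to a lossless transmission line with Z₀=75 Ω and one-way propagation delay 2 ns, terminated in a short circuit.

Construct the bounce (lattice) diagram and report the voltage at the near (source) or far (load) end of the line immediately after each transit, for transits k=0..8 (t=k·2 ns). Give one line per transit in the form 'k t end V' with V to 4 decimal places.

Γ_L=-1.000000, Γ_S=0.142857; launch V₁=3·75/175=1.285714
k=0 src: V=1.2857
k=1 load: inc=1.285714, refl=1.285714·-1.000000=-1.2857; V=0.000000+1.285714+-1.285714=0.0000
k=2 src: inc=-1.285714, refl=-1.285714·0.142857=-0.1837; V=1.285714+-1.285714+-0.183673=-0.1837
k=3 load: inc=-0.183673, refl=-0.183673·-1.000000=0.1837; V=0.000000+-0.183673+0.183673=0.0000
k=4 src: inc=0.183673, refl=0.183673·0.142857=0.0262; V=-0.183673+0.183673+0.026239=0.0262
k=5 load: inc=0.026239, refl=0.026239·-1.000000=-0.0262; V=0.000000+0.026239+-0.026239=0.0000
k=6 src: inc=-0.026239, refl=-0.026239·0.142857=-0.0037; V=0.026239+-0.026239+-0.003748=-0.0037
k=7 load: inc=-0.003748, refl=-0.003748·-1.000000=0.0037; V=0.000000+-0.003748+0.003748=0.0000
k=8 src: inc=0.003748, refl=0.003748·0.142857=0.0005; V=-0.003748+0.003748+0.000535=0.0005

0 0 source 1.2857
1 2 load 0.0000
2 4 source -0.1837
3 6 load 0.0000
4 8 source 0.0262
5 10 load 0.0000
6 12 source -0.0037
7 14 load 0.0000
8 16 source 0.0005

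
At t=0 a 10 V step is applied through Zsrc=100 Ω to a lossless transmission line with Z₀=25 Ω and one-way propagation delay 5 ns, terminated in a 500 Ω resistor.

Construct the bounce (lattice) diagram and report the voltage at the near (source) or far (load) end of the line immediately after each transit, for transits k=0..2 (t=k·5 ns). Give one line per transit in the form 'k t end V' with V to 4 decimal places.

0 0 source 2.0000
1 5 load 3.8095
2 10 source 4.8952

Γ_L=0.904762, Γ_S=0.600000; launch V₁=10·25/125=2.000000
k=0 src: V=2.0000
k=1 load: inc=2.000000, refl=2.000000·0.904762=1.8095; V=0.000000+2.000000+1.809524=3.8095
k=2 src: inc=1.809524, refl=1.809524·0.600000=1.0857; V=2.000000+1.809524+1.085714=4.8952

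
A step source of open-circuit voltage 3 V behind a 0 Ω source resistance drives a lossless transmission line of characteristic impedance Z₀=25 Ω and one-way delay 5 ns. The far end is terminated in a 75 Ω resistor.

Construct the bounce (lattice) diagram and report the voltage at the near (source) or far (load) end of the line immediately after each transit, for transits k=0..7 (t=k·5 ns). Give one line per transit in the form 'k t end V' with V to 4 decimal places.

Γ_L=0.500000, Γ_S=-1.000000; launch V₁=3·25/25=3.000000
k=0 src: V=3.0000
k=1 load: inc=3.000000, refl=3.000000·0.500000=1.5000; V=0.000000+3.000000+1.500000=4.5000
k=2 src: inc=1.500000, refl=1.500000·-1.000000=-1.5000; V=3.000000+1.500000+-1.500000=3.0000
k=3 load: inc=-1.500000, refl=-1.500000·0.500000=-0.7500; V=4.500000+-1.500000+-0.750000=2.2500
k=4 src: inc=-0.750000, refl=-0.750000·-1.000000=0.7500; V=3.000000+-0.750000+0.750000=3.0000
k=5 load: inc=0.750000, refl=0.750000·0.500000=0.3750; V=2.250000+0.750000+0.375000=3.3750
k=6 src: inc=0.375000, refl=0.375000·-1.000000=-0.3750; V=3.000000+0.375000+-0.375000=3.0000
k=7 load: inc=-0.375000, refl=-0.375000·0.500000=-0.1875; V=3.375000+-0.375000+-0.187500=2.8125

0 0 source 3.0000
1 5 load 4.5000
2 10 source 3.0000
3 15 load 2.2500
4 20 source 3.0000
5 25 load 3.3750
6 30 source 3.0000
7 35 load 2.8125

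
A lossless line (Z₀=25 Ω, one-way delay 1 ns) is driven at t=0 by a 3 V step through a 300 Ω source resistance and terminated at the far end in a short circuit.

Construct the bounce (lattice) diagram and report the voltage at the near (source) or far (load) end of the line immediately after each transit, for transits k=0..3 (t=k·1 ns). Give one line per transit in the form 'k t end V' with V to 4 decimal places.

Γ_L=-1.000000, Γ_S=0.846154; launch V₁=3·25/325=0.230769
k=0 src: V=0.2308
k=1 load: inc=0.230769, refl=0.230769·-1.000000=-0.2308; V=0.000000+0.230769+-0.230769=0.0000
k=2 src: inc=-0.230769, refl=-0.230769·0.846154=-0.1953; V=0.230769+-0.230769+-0.195266=-0.1953
k=3 load: inc=-0.195266, refl=-0.195266·-1.000000=0.1953; V=0.000000+-0.195266+0.195266=0.0000

0 0 source 0.2308
1 1 load 0.0000
2 2 source -0.1953
3 3 load 0.0000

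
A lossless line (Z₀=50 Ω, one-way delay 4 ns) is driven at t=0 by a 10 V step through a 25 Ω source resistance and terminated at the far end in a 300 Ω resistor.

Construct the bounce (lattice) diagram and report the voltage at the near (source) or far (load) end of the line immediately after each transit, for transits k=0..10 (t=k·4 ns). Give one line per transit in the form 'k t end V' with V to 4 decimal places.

0 0 source 6.6667
1 4 load 11.4286
2 8 source 9.8413
3 12 load 8.7075
4 16 source 9.0854
5 20 load 9.3554
6 24 source 9.2654
7 28 load 9.2011
8 32 source 9.2225
9 36 load 9.2378
10 40 source 9.2327

Γ_L=0.714286, Γ_S=-0.333333; launch V₁=10·50/75=6.666667
k=0 src: V=6.6667
k=1 load: inc=6.666667, refl=6.666667·0.714286=4.7619; V=0.000000+6.666667+4.761905=11.4286
k=2 src: inc=4.761905, refl=4.761905·-0.333333=-1.5873; V=6.666667+4.761905+-1.587302=9.8413
k=3 load: inc=-1.587302, refl=-1.587302·0.714286=-1.1338; V=11.428571+-1.587302+-1.133787=8.7075
k=4 src: inc=-1.133787, refl=-1.133787·-0.333333=0.3779; V=9.841270+-1.133787+0.377929=9.0854
k=5 load: inc=0.377929, refl=0.377929·0.714286=0.2699; V=8.707483+0.377929+0.269949=9.3554
k=6 src: inc=0.269949, refl=0.269949·-0.333333=-0.0900; V=9.085412+0.269949+-0.089983=9.2654
k=7 load: inc=-0.089983, refl=-0.089983·0.714286=-0.0643; V=9.355361+-0.089983+-0.064274=9.2011
k=8 src: inc=-0.064274, refl=-0.064274·-0.333333=0.0214; V=9.265378+-0.064274+0.021425=9.2225
k=9 load: inc=0.021425, refl=0.021425·0.714286=0.0153; V=9.201104+0.021425+0.015303=9.2378
k=10 src: inc=0.015303, refl=0.015303·-0.333333=-0.0051; V=9.222529+0.015303+-0.005101=9.2327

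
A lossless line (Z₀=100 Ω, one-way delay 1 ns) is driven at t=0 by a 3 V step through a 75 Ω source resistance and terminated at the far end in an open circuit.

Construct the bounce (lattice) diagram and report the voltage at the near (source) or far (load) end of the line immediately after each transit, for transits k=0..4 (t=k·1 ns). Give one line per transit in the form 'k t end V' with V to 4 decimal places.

0 0 source 1.7143
1 1 load 3.4286
2 2 source 3.1837
3 3 load 2.9388
4 4 source 2.9738

Γ_L=1.000000, Γ_S=-0.142857; launch V₁=3·100/175=1.714286
k=0 src: V=1.7143
k=1 load: inc=1.714286, refl=1.714286·1.000000=1.7143; V=0.000000+1.714286+1.714286=3.4286
k=2 src: inc=1.714286, refl=1.714286·-0.142857=-0.2449; V=1.714286+1.714286+-0.244898=3.1837
k=3 load: inc=-0.244898, refl=-0.244898·1.000000=-0.2449; V=3.428571+-0.244898+-0.244898=2.9388
k=4 src: inc=-0.244898, refl=-0.244898·-0.142857=0.0350; V=3.183673+-0.244898+0.034985=2.9738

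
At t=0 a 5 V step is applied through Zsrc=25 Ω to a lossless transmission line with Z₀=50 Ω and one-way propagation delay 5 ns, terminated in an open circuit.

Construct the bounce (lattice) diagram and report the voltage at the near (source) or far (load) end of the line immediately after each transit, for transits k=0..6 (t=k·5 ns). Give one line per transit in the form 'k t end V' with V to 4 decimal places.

Γ_L=1.000000, Γ_S=-0.333333; launch V₁=5·50/75=3.333333
k=0 src: V=3.3333
k=1 load: inc=3.333333, refl=3.333333·1.000000=3.3333; V=0.000000+3.333333+3.333333=6.6667
k=2 src: inc=3.333333, refl=3.333333·-0.333333=-1.1111; V=3.333333+3.333333+-1.111111=5.5556
k=3 load: inc=-1.111111, refl=-1.111111·1.000000=-1.1111; V=6.666667+-1.111111+-1.111111=4.4444
k=4 src: inc=-1.111111, refl=-1.111111·-0.333333=0.3704; V=5.555556+-1.111111+0.370370=4.8148
k=5 load: inc=0.370370, refl=0.370370·1.000000=0.3704; V=4.444444+0.370370+0.370370=5.1852
k=6 src: inc=0.370370, refl=0.370370·-0.333333=-0.1235; V=4.814815+0.370370+-0.123457=5.0617

0 0 source 3.3333
1 5 load 6.6667
2 10 source 5.5556
3 15 load 4.4444
4 20 source 4.8148
5 25 load 5.1852
6 30 source 5.0617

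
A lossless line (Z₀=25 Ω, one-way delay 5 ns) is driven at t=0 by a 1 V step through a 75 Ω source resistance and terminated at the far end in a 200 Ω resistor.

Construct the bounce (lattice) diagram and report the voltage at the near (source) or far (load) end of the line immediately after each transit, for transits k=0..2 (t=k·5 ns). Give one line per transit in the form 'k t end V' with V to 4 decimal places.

Γ_L=0.777778, Γ_S=0.500000; launch V₁=1·25/100=0.250000
k=0 src: V=0.2500
k=1 load: inc=0.250000, refl=0.250000·0.777778=0.1944; V=0.000000+0.250000+0.194444=0.4444
k=2 src: inc=0.194444, refl=0.194444·0.500000=0.0972; V=0.250000+0.194444+0.097222=0.5417

0 0 source 0.2500
1 5 load 0.4444
2 10 source 0.5417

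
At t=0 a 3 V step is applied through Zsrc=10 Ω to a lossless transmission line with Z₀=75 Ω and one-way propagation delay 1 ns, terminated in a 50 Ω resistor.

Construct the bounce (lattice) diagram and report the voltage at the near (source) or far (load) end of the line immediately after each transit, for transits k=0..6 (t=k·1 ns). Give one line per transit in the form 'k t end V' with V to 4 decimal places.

Γ_L=-0.200000, Γ_S=-0.764706; launch V₁=3·75/85=2.647059
k=0 src: V=2.6471
k=1 load: inc=2.647059, refl=2.647059·-0.200000=-0.5294; V=0.000000+2.647059+-0.529412=2.1176
k=2 src: inc=-0.529412, refl=-0.529412·-0.764706=0.4048; V=2.647059+-0.529412+0.404844=2.5225
k=3 load: inc=0.404844, refl=0.404844·-0.200000=-0.0810; V=2.117647+0.404844+-0.080969=2.4415
k=4 src: inc=-0.080969, refl=-0.080969·-0.764706=0.0619; V=2.522491+-0.080969+0.061917=2.5034
k=5 load: inc=0.061917, refl=0.061917·-0.200000=-0.0124; V=2.441522+0.061917+-0.012383=2.4911
k=6 src: inc=-0.012383, refl=-0.012383·-0.764706=0.0095; V=2.503440+-0.012383+0.009470=2.5005

0 0 source 2.6471
1 1 load 2.1176
2 2 source 2.5225
3 3 load 2.4415
4 4 source 2.5034
5 5 load 2.4911
6 6 source 2.5005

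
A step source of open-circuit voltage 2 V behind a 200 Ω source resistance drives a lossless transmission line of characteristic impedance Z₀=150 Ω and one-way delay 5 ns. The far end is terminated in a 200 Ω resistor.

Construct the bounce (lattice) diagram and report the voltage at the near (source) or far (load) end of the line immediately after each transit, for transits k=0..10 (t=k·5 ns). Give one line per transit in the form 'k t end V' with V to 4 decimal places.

Γ_L=0.142857, Γ_S=0.142857; launch V₁=2·150/350=0.857143
k=0 src: V=0.8571
k=1 load: inc=0.857143, refl=0.857143·0.142857=0.1224; V=0.000000+0.857143+0.122449=0.9796
k=2 src: inc=0.122449, refl=0.122449·0.142857=0.0175; V=0.857143+0.122449+0.017493=0.9971
k=3 load: inc=0.017493, refl=0.017493·0.142857=0.0025; V=0.979592+0.017493+0.002499=0.9996
k=4 src: inc=0.002499, refl=0.002499·0.142857=0.0004; V=0.997085+0.002499+0.000357=0.9999
k=5 load: inc=0.000357, refl=0.000357·0.142857=0.0001; V=0.999584+0.000357+0.000051=1.0000
k=6 src: inc=0.000051, refl=0.000051·0.142857=0.0000; V=0.999941+0.000051+0.000007=1.0000
k=7 load: inc=0.000007, refl=0.000007·0.142857=0.0000; V=0.999992+0.000007+0.000001=1.0000
k=8 src: inc=0.000001, refl=0.000001·0.142857=0.0000; V=0.999999+0.000001+0.000000=1.0000
k=9 load: inc=0.000000, refl=0.000000·0.142857=0.0000; V=1.000000+0.000000+0.000000=1.0000
k=10 src: inc=0.000000, refl=0.000000·0.142857=0.0000; V=1.000000+0.000000+0.000000=1.0000

0 0 source 0.8571
1 5 load 0.9796
2 10 source 0.9971
3 15 load 0.9996
4 20 source 0.9999
5 25 load 1.0000
6 30 source 1.0000
7 35 load 1.0000
8 40 source 1.0000
9 45 load 1.0000
10 50 source 1.0000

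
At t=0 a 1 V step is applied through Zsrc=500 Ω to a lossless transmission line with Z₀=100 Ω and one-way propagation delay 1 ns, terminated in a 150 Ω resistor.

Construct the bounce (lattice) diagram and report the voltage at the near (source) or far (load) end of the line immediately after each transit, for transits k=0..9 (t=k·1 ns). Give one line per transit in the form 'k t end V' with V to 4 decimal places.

Γ_L=0.200000, Γ_S=0.666667; launch V₁=1·100/600=0.166667
k=0 src: V=0.1667
k=1 load: inc=0.166667, refl=0.166667·0.200000=0.0333; V=0.000000+0.166667+0.033333=0.2000
k=2 src: inc=0.033333, refl=0.033333·0.666667=0.0222; V=0.166667+0.033333+0.022222=0.2222
k=3 load: inc=0.022222, refl=0.022222·0.200000=0.0044; V=0.200000+0.022222+0.004444=0.2267
k=4 src: inc=0.004444, refl=0.004444·0.666667=0.0030; V=0.222222+0.004444+0.002963=0.2296
k=5 load: inc=0.002963, refl=0.002963·0.200000=0.0006; V=0.226667+0.002963+0.000593=0.2302
k=6 src: inc=0.000593, refl=0.000593·0.666667=0.0004; V=0.229630+0.000593+0.000395=0.2306
k=7 load: inc=0.000395, refl=0.000395·0.200000=0.0001; V=0.230222+0.000395+0.000079=0.2307
k=8 src: inc=0.000079, refl=0.000079·0.666667=0.0001; V=0.230617+0.000079+0.000053=0.2307
k=9 load: inc=0.000053, refl=0.000053·0.200000=0.0000; V=0.230696+0.000053+0.000011=0.2308

0 0 source 0.1667
1 1 load 0.2000
2 2 source 0.2222
3 3 load 0.2267
4 4 source 0.2296
5 5 load 0.2302
6 6 source 0.2306
7 7 load 0.2307
8 8 source 0.2307
9 9 load 0.2308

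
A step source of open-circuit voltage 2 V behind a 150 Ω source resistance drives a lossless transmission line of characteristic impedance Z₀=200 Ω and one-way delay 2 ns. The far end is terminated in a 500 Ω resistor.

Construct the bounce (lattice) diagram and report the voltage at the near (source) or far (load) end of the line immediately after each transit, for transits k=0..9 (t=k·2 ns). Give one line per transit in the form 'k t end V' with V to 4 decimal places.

Γ_L=0.428571, Γ_S=-0.142857; launch V₁=2·200/350=1.142857
k=0 src: V=1.1429
k=1 load: inc=1.142857, refl=1.142857·0.428571=0.4898; V=0.000000+1.142857+0.489796=1.6327
k=2 src: inc=0.489796, refl=0.489796·-0.142857=-0.0700; V=1.142857+0.489796+-0.069971=1.5627
k=3 load: inc=-0.069971, refl=-0.069971·0.428571=-0.0300; V=1.632653+-0.069971+-0.029988=1.5327
k=4 src: inc=-0.029988, refl=-0.029988·-0.142857=0.0043; V=1.562682+-0.029988+0.004284=1.5370
k=5 load: inc=0.004284, refl=0.004284·0.428571=0.0018; V=1.532695+0.004284+0.001836=1.5388
k=6 src: inc=0.001836, refl=0.001836·-0.142857=-0.0003; V=1.536979+0.001836+-0.000262=1.5386
k=7 load: inc=-0.000262, refl=-0.000262·0.428571=-0.0001; V=1.538815+-0.000262+-0.000112=1.5384
k=8 src: inc=-0.000112, refl=-0.000112·-0.142857=0.0000; V=1.538552+-0.000112+0.000016=1.5385
k=9 load: inc=0.000016, refl=0.000016·0.428571=0.0000; V=1.538440+0.000016+0.000007=1.5385

0 0 source 1.1429
1 2 load 1.6327
2 4 source 1.5627
3 6 load 1.5327
4 8 source 1.5370
5 10 load 1.5388
6 12 source 1.5386
7 14 load 1.5384
8 16 source 1.5385
9 18 load 1.5385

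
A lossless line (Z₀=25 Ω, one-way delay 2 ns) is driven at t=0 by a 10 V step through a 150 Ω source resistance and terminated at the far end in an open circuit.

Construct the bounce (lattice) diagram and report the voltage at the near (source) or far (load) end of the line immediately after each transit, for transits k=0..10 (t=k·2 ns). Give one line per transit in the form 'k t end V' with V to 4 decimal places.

0 0 source 1.4286
1 2 load 2.8571
2 4 source 3.8776
3 6 load 4.8980
4 8 source 5.6268
5 10 load 6.3557
6 12 source 6.8763
7 14 load 7.3969
8 16 source 7.7688
9 18 load 8.1407
10 20 source 8.4063

Γ_L=1.000000, Γ_S=0.714286; launch V₁=10·25/175=1.428571
k=0 src: V=1.4286
k=1 load: inc=1.428571, refl=1.428571·1.000000=1.4286; V=0.000000+1.428571+1.428571=2.8571
k=2 src: inc=1.428571, refl=1.428571·0.714286=1.0204; V=1.428571+1.428571+1.020408=3.8776
k=3 load: inc=1.020408, refl=1.020408·1.000000=1.0204; V=2.857143+1.020408+1.020408=4.8980
k=4 src: inc=1.020408, refl=1.020408·0.714286=0.7289; V=3.877551+1.020408+0.728863=5.6268
k=5 load: inc=0.728863, refl=0.728863·1.000000=0.7289; V=4.897959+0.728863+0.728863=6.3557
k=6 src: inc=0.728863, refl=0.728863·0.714286=0.5206; V=5.626822+0.728863+0.520616=6.8763
k=7 load: inc=0.520616, refl=0.520616·1.000000=0.5206; V=6.355685+0.520616+0.520616=7.3969
k=8 src: inc=0.520616, refl=0.520616·0.714286=0.3719; V=6.876302+0.520616+0.371869=7.7688
k=9 load: inc=0.371869, refl=0.371869·1.000000=0.3719; V=7.396918+0.371869+0.371869=8.1407
k=10 src: inc=0.371869, refl=0.371869·0.714286=0.2656; V=7.768787+0.371869+0.265621=8.4063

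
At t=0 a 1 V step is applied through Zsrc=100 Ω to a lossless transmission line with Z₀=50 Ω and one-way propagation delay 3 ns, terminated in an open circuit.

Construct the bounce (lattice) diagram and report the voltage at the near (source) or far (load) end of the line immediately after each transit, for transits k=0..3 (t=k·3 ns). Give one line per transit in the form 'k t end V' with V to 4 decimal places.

0 0 source 0.3333
1 3 load 0.6667
2 6 source 0.7778
3 9 load 0.8889

Γ_L=1.000000, Γ_S=0.333333; launch V₁=1·50/150=0.333333
k=0 src: V=0.3333
k=1 load: inc=0.333333, refl=0.333333·1.000000=0.3333; V=0.000000+0.333333+0.333333=0.6667
k=2 src: inc=0.333333, refl=0.333333·0.333333=0.1111; V=0.333333+0.333333+0.111111=0.7778
k=3 load: inc=0.111111, refl=0.111111·1.000000=0.1111; V=0.666667+0.111111+0.111111=0.8889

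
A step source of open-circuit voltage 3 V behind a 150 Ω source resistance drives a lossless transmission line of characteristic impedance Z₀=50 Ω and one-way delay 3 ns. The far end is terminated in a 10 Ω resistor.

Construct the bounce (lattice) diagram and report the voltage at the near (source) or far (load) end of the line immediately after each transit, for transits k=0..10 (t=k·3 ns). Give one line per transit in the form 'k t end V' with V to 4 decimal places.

Γ_L=-0.666667, Γ_S=0.500000; launch V₁=3·50/200=0.750000
k=0 src: V=0.7500
k=1 load: inc=0.750000, refl=0.750000·-0.666667=-0.5000; V=0.000000+0.750000+-0.500000=0.2500
k=2 src: inc=-0.500000, refl=-0.500000·0.500000=-0.2500; V=0.750000+-0.500000+-0.250000=0.0000
k=3 load: inc=-0.250000, refl=-0.250000·-0.666667=0.1667; V=0.250000+-0.250000+0.166667=0.1667
k=4 src: inc=0.166667, refl=0.166667·0.500000=0.0833; V=0.000000+0.166667+0.083333=0.2500
k=5 load: inc=0.083333, refl=0.083333·-0.666667=-0.0556; V=0.166667+0.083333+-0.055556=0.1944
k=6 src: inc=-0.055556, refl=-0.055556·0.500000=-0.0278; V=0.250000+-0.055556+-0.027778=0.1667
k=7 load: inc=-0.027778, refl=-0.027778·-0.666667=0.0185; V=0.194444+-0.027778+0.018519=0.1852
k=8 src: inc=0.018519, refl=0.018519·0.500000=0.0093; V=0.166667+0.018519+0.009259=0.1944
k=9 load: inc=0.009259, refl=0.009259·-0.666667=-0.0062; V=0.185185+0.009259+-0.006173=0.1883
k=10 src: inc=-0.006173, refl=-0.006173·0.500000=-0.0031; V=0.194444+-0.006173+-0.003086=0.1852

0 0 source 0.7500
1 3 load 0.2500
2 6 source 0.0000
3 9 load 0.1667
4 12 source 0.2500
5 15 load 0.1944
6 18 source 0.1667
7 21 load 0.1852
8 24 source 0.1944
9 27 load 0.1883
10 30 source 0.1852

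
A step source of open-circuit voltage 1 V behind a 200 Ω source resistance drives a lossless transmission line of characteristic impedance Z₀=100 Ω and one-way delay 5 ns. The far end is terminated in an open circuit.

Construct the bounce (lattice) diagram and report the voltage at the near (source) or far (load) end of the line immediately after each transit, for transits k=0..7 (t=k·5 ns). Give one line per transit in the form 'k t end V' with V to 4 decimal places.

0 0 source 0.3333
1 5 load 0.6667
2 10 source 0.7778
3 15 load 0.8889
4 20 source 0.9259
5 25 load 0.9630
6 30 source 0.9753
7 35 load 0.9877

Γ_L=1.000000, Γ_S=0.333333; launch V₁=1·100/300=0.333333
k=0 src: V=0.3333
k=1 load: inc=0.333333, refl=0.333333·1.000000=0.3333; V=0.000000+0.333333+0.333333=0.6667
k=2 src: inc=0.333333, refl=0.333333·0.333333=0.1111; V=0.333333+0.333333+0.111111=0.7778
k=3 load: inc=0.111111, refl=0.111111·1.000000=0.1111; V=0.666667+0.111111+0.111111=0.8889
k=4 src: inc=0.111111, refl=0.111111·0.333333=0.0370; V=0.777778+0.111111+0.037037=0.9259
k=5 load: inc=0.037037, refl=0.037037·1.000000=0.0370; V=0.888889+0.037037+0.037037=0.9630
k=6 src: inc=0.037037, refl=0.037037·0.333333=0.0123; V=0.925926+0.037037+0.012346=0.9753
k=7 load: inc=0.012346, refl=0.012346·1.000000=0.0123; V=0.962963+0.012346+0.012346=0.9877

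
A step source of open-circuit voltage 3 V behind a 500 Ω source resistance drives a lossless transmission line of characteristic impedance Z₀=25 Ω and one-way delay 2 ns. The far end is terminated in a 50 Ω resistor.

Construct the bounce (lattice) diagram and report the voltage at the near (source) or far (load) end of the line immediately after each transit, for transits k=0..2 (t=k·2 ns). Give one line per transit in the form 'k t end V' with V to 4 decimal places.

0 0 source 0.1429
1 2 load 0.1905
2 4 source 0.2336

Γ_L=0.333333, Γ_S=0.904762; launch V₁=3·25/525=0.142857
k=0 src: V=0.1429
k=1 load: inc=0.142857, refl=0.142857·0.333333=0.0476; V=0.000000+0.142857+0.047619=0.1905
k=2 src: inc=0.047619, refl=0.047619·0.904762=0.0431; V=0.142857+0.047619+0.043084=0.2336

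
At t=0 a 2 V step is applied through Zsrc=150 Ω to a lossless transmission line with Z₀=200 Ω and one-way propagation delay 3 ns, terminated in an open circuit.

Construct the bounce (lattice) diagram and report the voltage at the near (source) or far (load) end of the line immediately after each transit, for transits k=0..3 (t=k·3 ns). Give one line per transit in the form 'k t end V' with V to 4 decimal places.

0 0 source 1.1429
1 3 load 2.2857
2 6 source 2.1224
3 9 load 1.9592

Γ_L=1.000000, Γ_S=-0.142857; launch V₁=2·200/350=1.142857
k=0 src: V=1.1429
k=1 load: inc=1.142857, refl=1.142857·1.000000=1.1429; V=0.000000+1.142857+1.142857=2.2857
k=2 src: inc=1.142857, refl=1.142857·-0.142857=-0.1633; V=1.142857+1.142857+-0.163265=2.1224
k=3 load: inc=-0.163265, refl=-0.163265·1.000000=-0.1633; V=2.285714+-0.163265+-0.163265=1.9592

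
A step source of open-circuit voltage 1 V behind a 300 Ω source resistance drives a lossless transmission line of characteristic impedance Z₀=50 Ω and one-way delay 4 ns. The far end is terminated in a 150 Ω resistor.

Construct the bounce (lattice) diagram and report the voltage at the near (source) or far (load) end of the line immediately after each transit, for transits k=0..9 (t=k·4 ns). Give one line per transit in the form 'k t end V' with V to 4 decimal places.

0 0 source 0.1429
1 4 load 0.2143
2 8 source 0.2653
3 12 load 0.2908
4 16 source 0.3090
5 20 load 0.3181
6 24 source 0.3247
7 28 load 0.3279
8 32 source 0.3302
9 36 load 0.3314

Γ_L=0.500000, Γ_S=0.714286; launch V₁=1·50/350=0.142857
k=0 src: V=0.1429
k=1 load: inc=0.142857, refl=0.142857·0.500000=0.0714; V=0.000000+0.142857+0.071429=0.2143
k=2 src: inc=0.071429, refl=0.071429·0.714286=0.0510; V=0.142857+0.071429+0.051020=0.2653
k=3 load: inc=0.051020, refl=0.051020·0.500000=0.0255; V=0.214286+0.051020+0.025510=0.2908
k=4 src: inc=0.025510, refl=0.025510·0.714286=0.0182; V=0.265306+0.025510+0.018222=0.3090
k=5 load: inc=0.018222, refl=0.018222·0.500000=0.0091; V=0.290816+0.018222+0.009111=0.3181
k=6 src: inc=0.009111, refl=0.009111·0.714286=0.0065; V=0.309038+0.009111+0.006508=0.3247
k=7 load: inc=0.006508, refl=0.006508·0.500000=0.0033; V=0.318149+0.006508+0.003254=0.3279
k=8 src: inc=0.003254, refl=0.003254·0.714286=0.0023; V=0.324656+0.003254+0.002324=0.3302
k=9 load: inc=0.002324, refl=0.002324·0.500000=0.0012; V=0.327910+0.002324+0.001162=0.3314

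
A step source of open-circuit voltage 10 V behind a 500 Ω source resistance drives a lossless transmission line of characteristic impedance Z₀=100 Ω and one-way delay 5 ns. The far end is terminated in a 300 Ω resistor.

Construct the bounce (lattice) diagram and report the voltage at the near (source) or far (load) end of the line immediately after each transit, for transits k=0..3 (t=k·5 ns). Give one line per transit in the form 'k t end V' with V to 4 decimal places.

Γ_L=0.500000, Γ_S=0.666667; launch V₁=10·100/600=1.666667
k=0 src: V=1.6667
k=1 load: inc=1.666667, refl=1.666667·0.500000=0.8333; V=0.000000+1.666667+0.833333=2.5000
k=2 src: inc=0.833333, refl=0.833333·0.666667=0.5556; V=1.666667+0.833333+0.555556=3.0556
k=3 load: inc=0.555556, refl=0.555556·0.500000=0.2778; V=2.500000+0.555556+0.277778=3.3333

0 0 source 1.6667
1 5 load 2.5000
2 10 source 3.0556
3 15 load 3.3333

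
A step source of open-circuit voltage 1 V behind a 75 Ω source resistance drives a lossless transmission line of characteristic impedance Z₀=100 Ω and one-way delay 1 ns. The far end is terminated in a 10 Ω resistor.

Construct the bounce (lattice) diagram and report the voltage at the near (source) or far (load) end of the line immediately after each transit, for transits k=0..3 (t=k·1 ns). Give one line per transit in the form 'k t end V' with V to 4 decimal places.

Γ_L=-0.818182, Γ_S=-0.142857; launch V₁=1·100/175=0.571429
k=0 src: V=0.5714
k=1 load: inc=0.571429, refl=0.571429·-0.818182=-0.4675; V=0.000000+0.571429+-0.467532=0.1039
k=2 src: inc=-0.467532, refl=-0.467532·-0.142857=0.0668; V=0.571429+-0.467532+0.066790=0.1707
k=3 load: inc=0.066790, refl=0.066790·-0.818182=-0.0546; V=0.103896+0.066790+-0.054647=0.1160

0 0 source 0.5714
1 1 load 0.1039
2 2 source 0.1707
3 3 load 0.1160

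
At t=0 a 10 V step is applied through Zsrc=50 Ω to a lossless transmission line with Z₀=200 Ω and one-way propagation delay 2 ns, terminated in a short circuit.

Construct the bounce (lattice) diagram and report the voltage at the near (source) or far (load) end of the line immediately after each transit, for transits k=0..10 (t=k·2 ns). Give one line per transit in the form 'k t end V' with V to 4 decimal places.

Γ_L=-1.000000, Γ_S=-0.600000; launch V₁=10·200/250=8.000000
k=0 src: V=8.0000
k=1 load: inc=8.000000, refl=8.000000·-1.000000=-8.0000; V=0.000000+8.000000+-8.000000=0.0000
k=2 src: inc=-8.000000, refl=-8.000000·-0.600000=4.8000; V=8.000000+-8.000000+4.800000=4.8000
k=3 load: inc=4.800000, refl=4.800000·-1.000000=-4.8000; V=0.000000+4.800000+-4.800000=0.0000
k=4 src: inc=-4.800000, refl=-4.800000·-0.600000=2.8800; V=4.800000+-4.800000+2.880000=2.8800
k=5 load: inc=2.880000, refl=2.880000·-1.000000=-2.8800; V=0.000000+2.880000+-2.880000=0.0000
k=6 src: inc=-2.880000, refl=-2.880000·-0.600000=1.7280; V=2.880000+-2.880000+1.728000=1.7280
k=7 load: inc=1.728000, refl=1.728000·-1.000000=-1.7280; V=0.000000+1.728000+-1.728000=0.0000
k=8 src: inc=-1.728000, refl=-1.728000·-0.600000=1.0368; V=1.728000+-1.728000+1.036800=1.0368
k=9 load: inc=1.036800, refl=1.036800·-1.000000=-1.0368; V=0.000000+1.036800+-1.036800=0.0000
k=10 src: inc=-1.036800, refl=-1.036800·-0.600000=0.6221; V=1.036800+-1.036800+0.622080=0.6221

0 0 source 8.0000
1 2 load 0.0000
2 4 source 4.8000
3 6 load 0.0000
4 8 source 2.8800
5 10 load 0.0000
6 12 source 1.7280
7 14 load 0.0000
8 16 source 1.0368
9 18 load 0.0000
10 20 source 0.6221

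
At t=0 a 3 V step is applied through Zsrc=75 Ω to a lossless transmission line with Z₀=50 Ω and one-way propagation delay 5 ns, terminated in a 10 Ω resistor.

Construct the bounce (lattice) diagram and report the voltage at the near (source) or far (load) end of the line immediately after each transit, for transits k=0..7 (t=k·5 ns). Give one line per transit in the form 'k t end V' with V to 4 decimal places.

Γ_L=-0.666667, Γ_S=0.200000; launch V₁=3·50/125=1.200000
k=0 src: V=1.2000
k=1 load: inc=1.200000, refl=1.200000·-0.666667=-0.8000; V=0.000000+1.200000+-0.800000=0.4000
k=2 src: inc=-0.800000, refl=-0.800000·0.200000=-0.1600; V=1.200000+-0.800000+-0.160000=0.2400
k=3 load: inc=-0.160000, refl=-0.160000·-0.666667=0.1067; V=0.400000+-0.160000+0.106667=0.3467
k=4 src: inc=0.106667, refl=0.106667·0.200000=0.0213; V=0.240000+0.106667+0.021333=0.3680
k=5 load: inc=0.021333, refl=0.021333·-0.666667=-0.0142; V=0.346667+0.021333+-0.014222=0.3538
k=6 src: inc=-0.014222, refl=-0.014222·0.200000=-0.0028; V=0.368000+-0.014222+-0.002844=0.3509
k=7 load: inc=-0.002844, refl=-0.002844·-0.666667=0.0019; V=0.353778+-0.002844+0.001896=0.3528

0 0 source 1.2000
1 5 load 0.4000
2 10 source 0.2400
3 15 load 0.3467
4 20 source 0.3680
5 25 load 0.3538
6 30 source 0.3509
7 35 load 0.3528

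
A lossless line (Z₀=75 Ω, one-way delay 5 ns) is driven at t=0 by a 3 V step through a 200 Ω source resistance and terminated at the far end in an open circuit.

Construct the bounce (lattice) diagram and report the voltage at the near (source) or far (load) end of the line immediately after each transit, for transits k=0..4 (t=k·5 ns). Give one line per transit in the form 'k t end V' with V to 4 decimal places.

0 0 source 0.8182
1 5 load 1.6364
2 10 source 2.0083
3 15 load 2.3802
4 20 source 2.5492

Γ_L=1.000000, Γ_S=0.454545; launch V₁=3·75/275=0.818182
k=0 src: V=0.8182
k=1 load: inc=0.818182, refl=0.818182·1.000000=0.8182; V=0.000000+0.818182+0.818182=1.6364
k=2 src: inc=0.818182, refl=0.818182·0.454545=0.3719; V=0.818182+0.818182+0.371901=2.0083
k=3 load: inc=0.371901, refl=0.371901·1.000000=0.3719; V=1.636364+0.371901+0.371901=2.3802
k=4 src: inc=0.371901, refl=0.371901·0.454545=0.1690; V=2.008264+0.371901+0.169046=2.5492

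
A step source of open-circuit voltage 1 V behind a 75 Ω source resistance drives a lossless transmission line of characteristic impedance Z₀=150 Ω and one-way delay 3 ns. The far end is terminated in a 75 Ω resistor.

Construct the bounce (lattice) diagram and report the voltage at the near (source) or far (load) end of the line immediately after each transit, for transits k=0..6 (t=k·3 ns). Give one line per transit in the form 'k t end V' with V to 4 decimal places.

0 0 source 0.6667
1 3 load 0.4444
2 6 source 0.5185
3 9 load 0.4938
4 12 source 0.5021
5 15 load 0.4993
6 18 source 0.5002

Γ_L=-0.333333, Γ_S=-0.333333; launch V₁=1·150/225=0.666667
k=0 src: V=0.6667
k=1 load: inc=0.666667, refl=0.666667·-0.333333=-0.2222; V=0.000000+0.666667+-0.222222=0.4444
k=2 src: inc=-0.222222, refl=-0.222222·-0.333333=0.0741; V=0.666667+-0.222222+0.074074=0.5185
k=3 load: inc=0.074074, refl=0.074074·-0.333333=-0.0247; V=0.444444+0.074074+-0.024691=0.4938
k=4 src: inc=-0.024691, refl=-0.024691·-0.333333=0.0082; V=0.518519+-0.024691+0.008230=0.5021
k=5 load: inc=0.008230, refl=0.008230·-0.333333=-0.0027; V=0.493827+0.008230+-0.002743=0.4993
k=6 src: inc=-0.002743, refl=-0.002743·-0.333333=0.0009; V=0.502058+-0.002743+0.000914=0.5002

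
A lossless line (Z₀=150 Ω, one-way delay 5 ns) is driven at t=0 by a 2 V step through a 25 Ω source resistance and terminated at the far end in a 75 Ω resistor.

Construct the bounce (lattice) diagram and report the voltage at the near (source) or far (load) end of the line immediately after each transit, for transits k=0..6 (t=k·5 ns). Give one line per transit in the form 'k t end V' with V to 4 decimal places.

0 0 source 1.7143
1 5 load 1.1429
2 10 source 1.5510
3 15 load 1.4150
4 20 source 1.5121
5 25 load 1.4798
6 30 source 1.5029

Γ_L=-0.333333, Γ_S=-0.714286; launch V₁=2·150/175=1.714286
k=0 src: V=1.7143
k=1 load: inc=1.714286, refl=1.714286·-0.333333=-0.5714; V=0.000000+1.714286+-0.571429=1.1429
k=2 src: inc=-0.571429, refl=-0.571429·-0.714286=0.4082; V=1.714286+-0.571429+0.408163=1.5510
k=3 load: inc=0.408163, refl=0.408163·-0.333333=-0.1361; V=1.142857+0.408163+-0.136054=1.4150
k=4 src: inc=-0.136054, refl=-0.136054·-0.714286=0.0972; V=1.551020+-0.136054+0.097182=1.5121
k=5 load: inc=0.097182, refl=0.097182·-0.333333=-0.0324; V=1.414966+0.097182+-0.032394=1.4798
k=6 src: inc=-0.032394, refl=-0.032394·-0.714286=0.0231; V=1.512148+-0.032394+0.023139=1.5029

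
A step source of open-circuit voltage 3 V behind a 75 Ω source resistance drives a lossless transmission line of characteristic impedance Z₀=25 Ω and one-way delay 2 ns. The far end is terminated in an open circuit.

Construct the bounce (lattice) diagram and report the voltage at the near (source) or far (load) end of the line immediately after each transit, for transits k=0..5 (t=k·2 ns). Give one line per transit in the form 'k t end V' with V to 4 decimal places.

0 0 source 0.7500
1 2 load 1.5000
2 4 source 1.8750
3 6 load 2.2500
4 8 source 2.4375
5 10 load 2.6250

Γ_L=1.000000, Γ_S=0.500000; launch V₁=3·25/100=0.750000
k=0 src: V=0.7500
k=1 load: inc=0.750000, refl=0.750000·1.000000=0.7500; V=0.000000+0.750000+0.750000=1.5000
k=2 src: inc=0.750000, refl=0.750000·0.500000=0.3750; V=0.750000+0.750000+0.375000=1.8750
k=3 load: inc=0.375000, refl=0.375000·1.000000=0.3750; V=1.500000+0.375000+0.375000=2.2500
k=4 src: inc=0.375000, refl=0.375000·0.500000=0.1875; V=1.875000+0.375000+0.187500=2.4375
k=5 load: inc=0.187500, refl=0.187500·1.000000=0.1875; V=2.250000+0.187500+0.187500=2.6250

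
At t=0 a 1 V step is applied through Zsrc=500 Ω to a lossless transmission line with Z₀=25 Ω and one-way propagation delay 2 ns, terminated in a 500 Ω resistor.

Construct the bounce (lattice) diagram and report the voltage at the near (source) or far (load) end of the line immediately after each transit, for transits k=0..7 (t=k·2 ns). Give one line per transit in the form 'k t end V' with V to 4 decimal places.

Γ_L=0.904762, Γ_S=0.904762; launch V₁=1·25/525=0.047619
k=0 src: V=0.0476
k=1 load: inc=0.047619, refl=0.047619·0.904762=0.0431; V=0.000000+0.047619+0.043084=0.0907
k=2 src: inc=0.043084, refl=0.043084·0.904762=0.0390; V=0.047619+0.043084+0.038981=0.1297
k=3 load: inc=0.038981, refl=0.038981·0.904762=0.0353; V=0.090703+0.038981+0.035268=0.1650
k=4 src: inc=0.035268, refl=0.035268·0.904762=0.0319; V=0.129684+0.035268+0.031909=0.1969
k=5 load: inc=0.031909, refl=0.031909·0.904762=0.0289; V=0.164952+0.031909+0.028870=0.2257
k=6 src: inc=0.028870, refl=0.028870·0.904762=0.0261; V=0.196861+0.028870+0.026121=0.2519
k=7 load: inc=0.026121, refl=0.026121·0.904762=0.0236; V=0.225732+0.026121+0.023633=0.2755

0 0 source 0.0476
1 2 load 0.0907
2 4 source 0.1297
3 6 load 0.1650
4 8 source 0.1969
5 10 load 0.2257
6 12 source 0.2519
7 14 load 0.2755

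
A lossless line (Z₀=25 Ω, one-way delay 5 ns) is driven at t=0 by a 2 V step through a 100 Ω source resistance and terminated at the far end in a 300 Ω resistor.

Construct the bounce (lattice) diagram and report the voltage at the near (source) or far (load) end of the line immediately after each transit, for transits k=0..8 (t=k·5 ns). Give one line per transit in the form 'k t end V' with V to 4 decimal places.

Γ_L=0.846154, Γ_S=0.600000; launch V₁=2·25/125=0.400000
k=0 src: V=0.4000
k=1 load: inc=0.400000, refl=0.400000·0.846154=0.3385; V=0.000000+0.400000+0.338462=0.7385
k=2 src: inc=0.338462, refl=0.338462·0.600000=0.2031; V=0.400000+0.338462+0.203077=0.9415
k=3 load: inc=0.203077, refl=0.203077·0.846154=0.1718; V=0.738462+0.203077+0.171834=1.1134
k=4 src: inc=0.171834, refl=0.171834·0.600000=0.1031; V=0.941538+0.171834+0.103101=1.2165
k=5 load: inc=0.103101, refl=0.103101·0.846154=0.0872; V=1.113373+0.103101+0.087239=1.3037
k=6 src: inc=0.087239, refl=0.087239·0.600000=0.0523; V=1.216473+0.087239+0.052343=1.3561
k=7 load: inc=0.052343, refl=0.052343·0.846154=0.0443; V=1.303712+0.052343+0.044291=1.4003
k=8 src: inc=0.044291, refl=0.044291·0.600000=0.0266; V=1.356056+0.044291+0.026574=1.4269

0 0 source 0.4000
1 5 load 0.7385
2 10 source 0.9415
3 15 load 1.1134
4 20 source 1.2165
5 25 load 1.3037
6 30 source 1.3561
7 35 load 1.4003
8 40 source 1.4269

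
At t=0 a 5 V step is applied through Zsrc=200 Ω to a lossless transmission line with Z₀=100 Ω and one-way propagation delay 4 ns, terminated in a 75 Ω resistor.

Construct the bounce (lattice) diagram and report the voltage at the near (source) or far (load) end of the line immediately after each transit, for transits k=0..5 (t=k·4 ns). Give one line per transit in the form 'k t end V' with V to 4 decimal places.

Γ_L=-0.142857, Γ_S=0.333333; launch V₁=5·100/300=1.666667
k=0 src: V=1.6667
k=1 load: inc=1.666667, refl=1.666667·-0.142857=-0.2381; V=0.000000+1.666667+-0.238095=1.4286
k=2 src: inc=-0.238095, refl=-0.238095·0.333333=-0.0794; V=1.666667+-0.238095+-0.079365=1.3492
k=3 load: inc=-0.079365, refl=-0.079365·-0.142857=0.0113; V=1.428571+-0.079365+0.011338=1.3605
k=4 src: inc=0.011338, refl=0.011338·0.333333=0.0038; V=1.349206+0.011338+0.003779=1.3643
k=5 load: inc=0.003779, refl=0.003779·-0.142857=-0.0005; V=1.360544+0.003779+-0.000540=1.3638

0 0 source 1.6667
1 4 load 1.4286
2 8 source 1.3492
3 12 load 1.3605
4 16 source 1.3643
5 20 load 1.3638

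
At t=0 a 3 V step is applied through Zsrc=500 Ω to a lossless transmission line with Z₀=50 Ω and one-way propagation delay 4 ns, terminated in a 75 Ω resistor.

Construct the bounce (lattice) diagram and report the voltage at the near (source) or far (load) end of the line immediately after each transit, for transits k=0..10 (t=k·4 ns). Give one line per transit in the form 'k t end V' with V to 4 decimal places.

Γ_L=0.200000, Γ_S=0.818182; launch V₁=3·50/550=0.272727
k=0 src: V=0.2727
k=1 load: inc=0.272727, refl=0.272727·0.200000=0.0545; V=0.000000+0.272727+0.054545=0.3273
k=2 src: inc=0.054545, refl=0.054545·0.818182=0.0446; V=0.272727+0.054545+0.044628=0.3719
k=3 load: inc=0.044628, refl=0.044628·0.200000=0.0089; V=0.327273+0.044628+0.008926=0.3808
k=4 src: inc=0.008926, refl=0.008926·0.818182=0.0073; V=0.371901+0.008926+0.007303=0.3881
k=5 load: inc=0.007303, refl=0.007303·0.200000=0.0015; V=0.380826+0.007303+0.001461=0.3896
k=6 src: inc=0.001461, refl=0.001461·0.818182=0.0012; V=0.388129+0.001461+0.001195=0.3908
k=7 load: inc=0.001195, refl=0.001195·0.200000=0.0002; V=0.389590+0.001195+0.000239=0.3910
k=8 src: inc=0.000239, refl=0.000239·0.818182=0.0002; V=0.390785+0.000239+0.000196=0.3912
k=9 load: inc=0.000196, refl=0.000196·0.200000=0.0000; V=0.391024+0.000196+0.000039=0.3913
k=10 src: inc=0.000039, refl=0.000039·0.818182=0.0000; V=0.391219+0.000039+0.000032=0.3913

0 0 source 0.2727
1 4 load 0.3273
2 8 source 0.3719
3 12 load 0.3808
4 16 source 0.3881
5 20 load 0.3896
6 24 source 0.3908
7 28 load 0.3910
8 32 source 0.3912
9 36 load 0.3913
10 40 source 0.3913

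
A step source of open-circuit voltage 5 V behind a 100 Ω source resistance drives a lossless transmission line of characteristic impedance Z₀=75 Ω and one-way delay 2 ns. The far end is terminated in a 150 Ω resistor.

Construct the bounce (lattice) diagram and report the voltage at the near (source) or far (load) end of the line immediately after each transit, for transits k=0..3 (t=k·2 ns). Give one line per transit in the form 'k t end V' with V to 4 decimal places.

Γ_L=0.333333, Γ_S=0.142857; launch V₁=5·75/175=2.142857
k=0 src: V=2.1429
k=1 load: inc=2.142857, refl=2.142857·0.333333=0.7143; V=0.000000+2.142857+0.714286=2.8571
k=2 src: inc=0.714286, refl=0.714286·0.142857=0.1020; V=2.142857+0.714286+0.102041=2.9592
k=3 load: inc=0.102041, refl=0.102041·0.333333=0.0340; V=2.857143+0.102041+0.034014=2.9932

0 0 source 2.1429
1 2 load 2.8571
2 4 source 2.9592
3 6 load 2.9932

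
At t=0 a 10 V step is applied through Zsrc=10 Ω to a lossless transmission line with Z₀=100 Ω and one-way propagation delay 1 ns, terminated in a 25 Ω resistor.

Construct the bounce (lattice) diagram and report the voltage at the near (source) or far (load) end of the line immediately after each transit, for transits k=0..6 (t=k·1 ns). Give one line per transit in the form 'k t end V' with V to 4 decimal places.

0 0 source 9.0909
1 1 load 3.6364
2 2 source 8.0992
3 3 load 5.4215
4 4 source 7.6123
5 5 load 6.2978
6 6 source 7.3733

Γ_L=-0.600000, Γ_S=-0.818182; launch V₁=10·100/110=9.090909
k=0 src: V=9.0909
k=1 load: inc=9.090909, refl=9.090909·-0.600000=-5.4545; V=0.000000+9.090909+-5.454545=3.6364
k=2 src: inc=-5.454545, refl=-5.454545·-0.818182=4.4628; V=9.090909+-5.454545+4.462810=8.0992
k=3 load: inc=4.462810, refl=4.462810·-0.600000=-2.6777; V=3.636364+4.462810+-2.677686=5.4215
k=4 src: inc=-2.677686, refl=-2.677686·-0.818182=2.1908; V=8.099174+-2.677686+2.190834=7.6123
k=5 load: inc=2.190834, refl=2.190834·-0.600000=-1.3145; V=5.421488+2.190834+-1.314500=6.2978
k=6 src: inc=-1.314500, refl=-1.314500·-0.818182=1.0755; V=7.612322+-1.314500+1.075500=7.3733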